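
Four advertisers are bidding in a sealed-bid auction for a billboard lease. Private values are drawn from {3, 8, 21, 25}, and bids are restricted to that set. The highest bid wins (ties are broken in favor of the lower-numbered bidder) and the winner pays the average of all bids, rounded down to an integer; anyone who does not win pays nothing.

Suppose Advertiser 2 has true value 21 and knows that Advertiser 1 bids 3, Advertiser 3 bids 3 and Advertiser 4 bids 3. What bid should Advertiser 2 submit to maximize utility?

8

Bid 3: loses, pays 0, utility 0.
Bid 8: wins, pays 4, utility 21 - 4 = 17.
Bid 21: wins, pays 7, utility 21 - 7 = 14.
Bid 25: wins, pays 8, utility 21 - 8 = 13.
The best choice is 8 with utility 17.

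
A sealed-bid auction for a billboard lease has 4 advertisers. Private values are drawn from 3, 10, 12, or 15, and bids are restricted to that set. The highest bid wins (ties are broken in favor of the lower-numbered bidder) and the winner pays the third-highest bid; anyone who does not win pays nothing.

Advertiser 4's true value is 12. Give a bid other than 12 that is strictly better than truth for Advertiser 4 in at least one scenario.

15

Suppose Advertiser 1 bids 3, Advertiser 2 bids 3 and Advertiser 3 bids 12.
Bid 12: loses, pays 0, utility 0.
Bid 15: wins, pays 3, utility 12 - 3 = 9.
So bidding 15 beats truth here (9 > 0).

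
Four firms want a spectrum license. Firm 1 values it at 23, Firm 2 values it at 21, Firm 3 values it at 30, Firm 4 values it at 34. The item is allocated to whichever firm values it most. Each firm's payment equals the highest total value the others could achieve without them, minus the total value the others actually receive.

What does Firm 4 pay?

30

Firm 4 has the highest value and receives the item.
Without Firm 4, the item would go to the next-highest value, 30, so the others could achieve 30.
With Firm 4 present and winning, the others receive nothing, so their total is 0.
Payment = 30 - 0 = 30.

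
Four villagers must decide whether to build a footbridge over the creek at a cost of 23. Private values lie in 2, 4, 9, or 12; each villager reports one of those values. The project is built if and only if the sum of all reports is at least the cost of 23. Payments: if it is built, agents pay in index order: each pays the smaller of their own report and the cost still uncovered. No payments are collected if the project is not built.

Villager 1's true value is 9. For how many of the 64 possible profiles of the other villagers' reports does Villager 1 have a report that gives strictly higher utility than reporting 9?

Others report (2, 9, 9): truth gives 0; report 4 gives 5 > 0. Violating.
Others report (2, 9, 12): truth gives 0; report 2 gives 7 > 0. Violating.
Others report (2, 12, 9): truth gives 0; report 2 gives 7 > 0. Violating.
Others report (2, 12, 12): truth gives 0; report 2 gives 7 > 0. Violating.
Others report (2, 2, 2): truth gives 0; no alternative beats it.
Others report (2, 2, 4): truth gives 0; no alternative beats it.
(Checking all 64 profiles: 35 have a profitable deviation, 29 do not.)

35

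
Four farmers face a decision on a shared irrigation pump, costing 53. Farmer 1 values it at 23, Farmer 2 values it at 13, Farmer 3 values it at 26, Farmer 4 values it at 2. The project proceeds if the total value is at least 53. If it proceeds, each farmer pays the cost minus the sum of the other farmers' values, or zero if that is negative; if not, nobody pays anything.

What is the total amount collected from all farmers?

29

Total value 64 ≥ cost 53, so it is built.
Farmer 1: others sum to 41; max(0, 53 - 41) = 12.
Farmer 2: others sum to 51; max(0, 53 - 51) = 2.
Farmer 3: others sum to 38; max(0, 53 - 38) = 15.
Farmer 4: others sum to 62; max(0, 53 - 62) = 0.
Total collected = 12 + 2 + 15 + 0 = 29.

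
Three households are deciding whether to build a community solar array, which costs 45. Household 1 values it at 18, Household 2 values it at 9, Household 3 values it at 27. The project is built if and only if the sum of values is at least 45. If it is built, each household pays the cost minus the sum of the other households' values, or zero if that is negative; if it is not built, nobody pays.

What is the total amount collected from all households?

27

Total value 54 ≥ cost 45, so it is built.
Household 1: others sum to 36; max(0, 45 - 36) = 9.
Household 2: others sum to 45; max(0, 45 - 45) = 0.
Household 3: others sum to 27; max(0, 45 - 27) = 18.
Total collected = 9 + 0 + 18 = 27.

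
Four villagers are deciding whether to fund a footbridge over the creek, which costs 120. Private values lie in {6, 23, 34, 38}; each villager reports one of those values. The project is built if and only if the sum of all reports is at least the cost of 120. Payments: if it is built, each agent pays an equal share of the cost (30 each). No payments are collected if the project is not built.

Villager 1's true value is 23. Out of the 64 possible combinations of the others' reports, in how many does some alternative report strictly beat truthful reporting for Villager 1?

Others report (23, 38, 38): truth gives -7; report 6 gives 0 > -7. Violating.
Others report (34, 34, 34): truth gives -7; report 6 gives 0 > -7. Violating.
Others report (34, 34, 38): truth gives -7; report 6 gives 0 > -7. Violating.
Others report (34, 38, 34): truth gives -7; report 6 gives 0 > -7. Violating.
Others report (6, 6, 6): truth gives 0; no alternative beats it.
Others report (6, 6, 23): truth gives 0; no alternative beats it.
(Checking all 64 profiles: 10 have a profitable deviation, 54 do not.)

10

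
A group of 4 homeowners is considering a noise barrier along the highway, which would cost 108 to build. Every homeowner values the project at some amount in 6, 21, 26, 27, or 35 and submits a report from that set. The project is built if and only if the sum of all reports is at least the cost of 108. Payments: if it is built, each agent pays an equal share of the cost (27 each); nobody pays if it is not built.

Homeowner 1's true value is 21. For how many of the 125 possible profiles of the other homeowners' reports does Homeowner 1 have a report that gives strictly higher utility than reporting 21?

21

Others report (21, 35, 35): truth gives -6; report 6 gives 0 > -6. Violating.
Others report (26, 26, 35): truth gives -6; report 6 gives 0 > -6. Violating.
Others report (26, 27, 35): truth gives -6; report 6 gives 0 > -6. Violating.
Others report (26, 35, 26): truth gives -6; report 6 gives 0 > -6. Violating.
Others report (6, 6, 6): truth gives 0; no alternative beats it.
Others report (6, 6, 21): truth gives 0; no alternative beats it.
(Checking all 125 profiles: 21 have a profitable deviation, 104 do not.)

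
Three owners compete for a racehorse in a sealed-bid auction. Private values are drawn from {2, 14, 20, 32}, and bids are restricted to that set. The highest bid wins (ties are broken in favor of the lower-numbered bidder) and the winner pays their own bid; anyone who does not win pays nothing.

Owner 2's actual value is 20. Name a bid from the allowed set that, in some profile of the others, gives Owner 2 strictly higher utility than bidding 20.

14

Suppose Owner 1 bids 2 and Owner 3 bids 2.
Bid 20: wins, pays 20, utility 20 - 20 = 0.
Bid 14: wins, pays 14, utility 20 - 14 = 6.
So bidding 14 beats truth here (6 > 0).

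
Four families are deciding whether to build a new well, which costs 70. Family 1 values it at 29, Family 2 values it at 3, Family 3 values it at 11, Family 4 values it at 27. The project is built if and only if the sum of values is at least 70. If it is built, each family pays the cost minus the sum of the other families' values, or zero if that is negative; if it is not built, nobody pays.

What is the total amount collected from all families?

Total value 70 ≥ cost 70, so it is built.
Family 1: others sum to 41; max(0, 70 - 41) = 29.
Family 2: others sum to 67; max(0, 70 - 67) = 3.
Family 3: others sum to 59; max(0, 70 - 59) = 11.
Family 4: others sum to 43; max(0, 70 - 43) = 27.
Total collected = 29 + 3 + 11 + 27 = 70.

70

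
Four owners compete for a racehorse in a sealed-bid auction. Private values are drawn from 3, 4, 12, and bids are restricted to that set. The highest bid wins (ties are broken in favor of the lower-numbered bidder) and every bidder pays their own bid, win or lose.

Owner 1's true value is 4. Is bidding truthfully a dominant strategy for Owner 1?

No

Consider the case where Owner 2 bids 3, Owner 3 bids 3 and Owner 4 bids 3.
Truthful bid 4: wins, pays 4, utility 4 - 4 = 0.
Bid 3 instead: wins, pays 3, utility 4 - 3 = 1.
Since 1 > 0, bidding 3 is strictly better here, so truthful bidding is not dominant.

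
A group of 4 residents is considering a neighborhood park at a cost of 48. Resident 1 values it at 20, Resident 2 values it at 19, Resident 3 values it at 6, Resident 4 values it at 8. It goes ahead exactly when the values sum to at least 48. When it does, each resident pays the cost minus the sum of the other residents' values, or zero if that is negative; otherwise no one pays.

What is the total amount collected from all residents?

Total value 53 ≥ cost 48, so it is built.
Resident 1: others sum to 33; max(0, 48 - 33) = 15.
Resident 2: others sum to 34; max(0, 48 - 34) = 14.
Resident 3: others sum to 47; max(0, 48 - 47) = 1.
Resident 4: others sum to 45; max(0, 48 - 45) = 3.
Total collected = 15 + 14 + 1 + 3 = 33.

33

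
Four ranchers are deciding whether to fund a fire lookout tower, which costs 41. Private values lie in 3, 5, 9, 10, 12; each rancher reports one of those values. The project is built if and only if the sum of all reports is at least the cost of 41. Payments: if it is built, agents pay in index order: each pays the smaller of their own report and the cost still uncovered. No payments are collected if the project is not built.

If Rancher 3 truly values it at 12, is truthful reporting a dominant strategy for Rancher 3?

No

Consider the case where Rancher 1 reports 9, Rancher 2 reports 10 and Rancher 4 reports 12.
Truthful report 12: project built, pays 12, utility 12 - 12 = 0.
Report 10 instead: project built, pays 10, utility 12 - 10 = 2.
Since 2 > 0, reporting 10 is strictly better here, so truthful reporting is not dominant.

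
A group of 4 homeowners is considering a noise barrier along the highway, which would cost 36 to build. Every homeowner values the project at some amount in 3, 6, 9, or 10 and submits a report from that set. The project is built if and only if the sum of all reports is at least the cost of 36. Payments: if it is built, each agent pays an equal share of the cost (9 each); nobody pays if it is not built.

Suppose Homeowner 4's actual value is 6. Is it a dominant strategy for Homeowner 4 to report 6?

No

Consider the case where Homeowner 1 reports 10, Homeowner 2 reports 10 and Homeowner 3 reports 10.
Truthful report 6: project built, pays 9, utility 6 - 9 = -3.
Report 3 instead: project not built, utility 0.
Since 0 > -3, reporting 3 is strictly better here, so truthful reporting is not dominant.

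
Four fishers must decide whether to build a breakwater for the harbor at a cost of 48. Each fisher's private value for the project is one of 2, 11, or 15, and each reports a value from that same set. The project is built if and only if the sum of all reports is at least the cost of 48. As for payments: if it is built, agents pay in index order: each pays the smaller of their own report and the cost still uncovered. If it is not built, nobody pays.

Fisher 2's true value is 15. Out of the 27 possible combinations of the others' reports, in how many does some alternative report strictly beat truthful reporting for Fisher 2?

Others report (11, 11, 15): truth gives 0; report 11 gives 4 > 0. Violating.
Others report (11, 15, 11): truth gives 0; report 11 gives 4 > 0. Violating.
Others report (11, 15, 15): truth gives 0; report 11 gives 4 > 0. Violating.
Others report (15, 11, 11): truth gives 0; report 11 gives 4 > 0. Violating.
Others report (2, 2, 2): truth gives 0; no alternative beats it.
Others report (2, 2, 11): truth gives 0; no alternative beats it.
(Checking all 27 profiles: 7 have a profitable deviation, 20 do not.)

7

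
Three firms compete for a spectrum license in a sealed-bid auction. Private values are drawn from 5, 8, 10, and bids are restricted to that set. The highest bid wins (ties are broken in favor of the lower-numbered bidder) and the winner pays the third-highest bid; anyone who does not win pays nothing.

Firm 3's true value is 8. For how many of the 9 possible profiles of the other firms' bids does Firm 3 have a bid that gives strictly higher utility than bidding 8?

Others bid (5, 8): truth gives 0; bid 10 gives 3 > 0. Violating.
Others bid (8, 5): truth gives 0; bid 10 gives 3 > 0. Violating.
Others bid (5, 5): truth gives 3; no alternative beats it.
Others bid (5, 10): truth gives 0; no alternative beats it.
(Checking all 9 profiles: 2 have a profitable deviation, 7 do not.)

2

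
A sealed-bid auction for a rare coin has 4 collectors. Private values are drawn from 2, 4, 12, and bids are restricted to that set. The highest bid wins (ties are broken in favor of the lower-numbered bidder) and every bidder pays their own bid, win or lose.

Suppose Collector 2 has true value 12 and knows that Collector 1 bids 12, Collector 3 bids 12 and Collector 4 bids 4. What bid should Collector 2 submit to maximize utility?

2

Bid 2: loses but pays 2, utility -2.
Bid 4: loses but pays 4, utility -4.
Bid 12: loses but pays 12, utility -12.
The best choice is 2 with utility -2.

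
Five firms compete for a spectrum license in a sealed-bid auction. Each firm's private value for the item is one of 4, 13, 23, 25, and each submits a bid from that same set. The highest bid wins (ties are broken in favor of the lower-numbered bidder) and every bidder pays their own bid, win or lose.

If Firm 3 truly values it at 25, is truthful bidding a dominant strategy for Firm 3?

Consider the case where Firm 1 bids 4, Firm 2 bids 4, Firm 4 bids 4 and Firm 5 bids 4.
Truthful bid 25: wins, pays 25, utility 25 - 25 = 0.
Bid 13 instead: wins, pays 13, utility 25 - 13 = 12.
Since 12 > 0, bidding 13 is strictly better here, so truthful bidding is not dominant.

No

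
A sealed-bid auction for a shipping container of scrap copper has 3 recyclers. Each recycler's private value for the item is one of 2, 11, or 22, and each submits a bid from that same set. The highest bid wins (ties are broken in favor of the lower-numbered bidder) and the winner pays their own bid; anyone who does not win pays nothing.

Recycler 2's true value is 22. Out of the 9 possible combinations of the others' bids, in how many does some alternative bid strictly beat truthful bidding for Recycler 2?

2

Others bid (2, 2): truth gives 0; bid 11 gives 11 > 0. Violating.
Others bid (2, 11): truth gives 0; bid 11 gives 11 > 0. Violating.
Others bid (2, 22): truth gives 0; no alternative beats it.
Others bid (11, 2): truth gives 0; no alternative beats it.
(Checking all 9 profiles: 2 have a profitable deviation, 7 do not.)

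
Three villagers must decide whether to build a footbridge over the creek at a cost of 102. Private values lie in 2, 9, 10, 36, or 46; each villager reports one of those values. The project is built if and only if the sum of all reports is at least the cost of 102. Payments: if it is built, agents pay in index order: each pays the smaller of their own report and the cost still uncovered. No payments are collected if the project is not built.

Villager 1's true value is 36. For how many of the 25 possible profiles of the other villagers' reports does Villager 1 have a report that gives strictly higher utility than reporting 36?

1

Others report (46, 46): truth gives 0; report 10 gives 26 > 0. Violating.
Others report (2, 2): truth gives 0; no alternative beats it.
Others report (2, 9): truth gives 0; no alternative beats it.
(Checking all 25 profiles: 1 has a profitable deviation, 24 do not.)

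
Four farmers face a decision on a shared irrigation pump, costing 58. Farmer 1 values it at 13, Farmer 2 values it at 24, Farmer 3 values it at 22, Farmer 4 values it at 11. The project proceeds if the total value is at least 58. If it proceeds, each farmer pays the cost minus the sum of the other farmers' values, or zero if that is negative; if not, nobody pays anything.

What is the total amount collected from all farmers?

Total value 70 ≥ cost 58, so it is built.
Farmer 1: others sum to 57; max(0, 58 - 57) = 1.
Farmer 2: others sum to 46; max(0, 58 - 46) = 12.
Farmer 3: others sum to 48; max(0, 58 - 48) = 10.
Farmer 4: others sum to 59; max(0, 58 - 59) = 0.
Total collected = 1 + 12 + 10 + 0 = 23.

23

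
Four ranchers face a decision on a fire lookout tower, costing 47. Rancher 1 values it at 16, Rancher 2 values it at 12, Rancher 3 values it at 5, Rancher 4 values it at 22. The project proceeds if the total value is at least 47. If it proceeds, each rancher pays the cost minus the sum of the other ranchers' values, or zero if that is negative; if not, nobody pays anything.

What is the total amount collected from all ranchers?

26

Total value 55 ≥ cost 47, so it is built.
Rancher 1: others sum to 39; max(0, 47 - 39) = 8.
Rancher 2: others sum to 43; max(0, 47 - 43) = 4.
Rancher 3: others sum to 50; max(0, 47 - 50) = 0.
Rancher 4: others sum to 33; max(0, 47 - 33) = 14.
Total collected = 8 + 4 + 0 + 14 = 26.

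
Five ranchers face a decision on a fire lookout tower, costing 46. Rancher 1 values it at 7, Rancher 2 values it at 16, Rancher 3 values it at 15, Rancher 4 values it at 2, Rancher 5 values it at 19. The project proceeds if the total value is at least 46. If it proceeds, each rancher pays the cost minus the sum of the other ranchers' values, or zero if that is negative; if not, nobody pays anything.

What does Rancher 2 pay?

3

Total value 59 ≥ cost 46, so the project is built.
The other ranchers' values sum to 43.
Cost minus that sum is 46 - 43 = 3.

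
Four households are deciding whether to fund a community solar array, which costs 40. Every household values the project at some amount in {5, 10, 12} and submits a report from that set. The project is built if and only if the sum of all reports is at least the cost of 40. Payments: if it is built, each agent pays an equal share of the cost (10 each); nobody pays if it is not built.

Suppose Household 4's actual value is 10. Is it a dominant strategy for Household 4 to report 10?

Yes

Check each profile of the others' reports and compare truth against every alternative report.
Others report (5, 5, 5): truth gives 0, best alternative gives 0.
Others report (5, 5, 10): truth gives 0, best alternative gives 0.
Others report (5, 5, 12): truth gives 0, best alternative gives 0.
Others report (5, 10, 5): truth gives 0, best alternative gives 0.
Others report (5, 10, 10): truth gives 0, best alternative gives 0.
Others report (5, 10, 12): truth gives 0, best alternative gives 0.
(Remaining 21 profiles checked similarly; truth is weakly best in each.)
In every case the truthful report is at least as good as any alternative, so it is a dominant strategy.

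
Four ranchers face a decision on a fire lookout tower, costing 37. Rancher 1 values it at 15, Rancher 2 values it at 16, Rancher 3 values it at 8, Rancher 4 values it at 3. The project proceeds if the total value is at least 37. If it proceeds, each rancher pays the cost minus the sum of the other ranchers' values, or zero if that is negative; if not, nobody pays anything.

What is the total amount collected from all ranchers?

24

Total value 42 ≥ cost 37, so it is built.
Rancher 1: others sum to 27; max(0, 37 - 27) = 10.
Rancher 2: others sum to 26; max(0, 37 - 26) = 11.
Rancher 3: others sum to 34; max(0, 37 - 34) = 3.
Rancher 4: others sum to 39; max(0, 37 - 39) = 0.
Total collected = 10 + 11 + 3 + 0 = 24.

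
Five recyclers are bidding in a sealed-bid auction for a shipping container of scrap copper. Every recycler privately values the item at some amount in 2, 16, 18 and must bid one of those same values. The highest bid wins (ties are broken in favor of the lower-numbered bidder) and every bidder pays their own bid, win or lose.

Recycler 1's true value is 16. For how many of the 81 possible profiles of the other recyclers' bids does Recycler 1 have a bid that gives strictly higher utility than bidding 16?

66

Others bid (2, 2, 2, 2): truth gives 0; bid 2 gives 14 > 0. Violating.
Others bid (2, 2, 2, 18): truth gives -16; bid 2 gives -2 > -16. Violating.
Others bid (2, 2, 16, 18): truth gives -16; bid 2 gives -2 > -16. Violating.
Others bid (2, 2, 18, 2): truth gives -16; bid 2 gives -2 > -16. Violating.
Others bid (2, 2, 2, 16): truth gives 0; no alternative beats it.
Others bid (2, 2, 16, 2): truth gives 0; no alternative beats it.
(Checking all 81 profiles: 66 have a profitable deviation, 15 do not.)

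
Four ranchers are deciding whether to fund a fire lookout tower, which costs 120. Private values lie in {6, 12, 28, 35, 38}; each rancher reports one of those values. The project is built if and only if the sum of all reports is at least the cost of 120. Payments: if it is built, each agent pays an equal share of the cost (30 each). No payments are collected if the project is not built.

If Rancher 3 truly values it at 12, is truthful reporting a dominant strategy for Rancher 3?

No

Consider the case where Rancher 1 reports 35, Rancher 2 reports 35 and Rancher 4 reports 38.
Truthful report 12: project built, pays 30, utility 12 - 30 = -18.
Report 6 instead: project not built, utility 0.
Since 0 > -18, reporting 6 is strictly better here, so truthful reporting is not dominant.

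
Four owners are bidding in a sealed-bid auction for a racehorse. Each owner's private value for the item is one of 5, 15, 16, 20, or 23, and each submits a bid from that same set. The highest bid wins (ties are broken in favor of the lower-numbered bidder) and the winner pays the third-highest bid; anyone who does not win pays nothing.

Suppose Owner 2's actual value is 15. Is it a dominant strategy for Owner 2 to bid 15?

Consider the case where Owner 1 bids 5, Owner 3 bids 5 and Owner 4 bids 16.
Truthful bid 15: loses, pays 0, utility 0.
Bid 16 instead: wins, pays 5, utility 15 - 5 = 10.
Since 10 > 0, bidding 16 is strictly better here, so truthful bidding is not dominant.

No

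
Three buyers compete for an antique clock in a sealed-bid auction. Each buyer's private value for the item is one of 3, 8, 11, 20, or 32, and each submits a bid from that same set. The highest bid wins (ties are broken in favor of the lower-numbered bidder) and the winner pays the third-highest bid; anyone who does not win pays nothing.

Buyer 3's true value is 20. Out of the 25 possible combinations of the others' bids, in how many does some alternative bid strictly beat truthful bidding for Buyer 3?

6

Others bid (3, 20): truth gives 0; bid 32 gives 17 > 0. Violating.
Others bid (8, 20): truth gives 0; bid 32 gives 12 > 0. Violating.
Others bid (11, 20): truth gives 0; bid 32 gives 9 > 0. Violating.
Others bid (20, 3): truth gives 0; bid 32 gives 17 > 0. Violating.
Others bid (3, 3): truth gives 17; no alternative beats it.
Others bid (3, 8): truth gives 17; no alternative beats it.
(Checking all 25 profiles: 6 have a profitable deviation, 19 do not.)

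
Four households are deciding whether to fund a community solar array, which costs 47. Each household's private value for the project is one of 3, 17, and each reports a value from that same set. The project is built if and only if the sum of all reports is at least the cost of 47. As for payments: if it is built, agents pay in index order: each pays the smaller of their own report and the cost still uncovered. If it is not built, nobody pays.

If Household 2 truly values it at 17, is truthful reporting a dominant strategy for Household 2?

No

Consider the case where Household 1 reports 17, Household 3 reports 17 and Household 4 reports 17.
Truthful report 17: project built, pays 17, utility 17 - 17 = 0.
Report 3 instead: project built, pays 3, utility 17 - 3 = 14.
Since 14 > 0, reporting 3 is strictly better here, so truthful reporting is not dominant.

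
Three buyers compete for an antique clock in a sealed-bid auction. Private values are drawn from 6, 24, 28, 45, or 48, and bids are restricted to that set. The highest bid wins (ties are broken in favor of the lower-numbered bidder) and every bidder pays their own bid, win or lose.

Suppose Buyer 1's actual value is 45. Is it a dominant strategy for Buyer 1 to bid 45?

No

Consider the case where Buyer 2 bids 6 and Buyer 3 bids 6.
Truthful bid 45: wins, pays 45, utility 45 - 45 = 0.
Bid 6 instead: wins, pays 6, utility 45 - 6 = 39.
Since 39 > 0, bidding 6 is strictly better here, so truthful bidding is not dominant.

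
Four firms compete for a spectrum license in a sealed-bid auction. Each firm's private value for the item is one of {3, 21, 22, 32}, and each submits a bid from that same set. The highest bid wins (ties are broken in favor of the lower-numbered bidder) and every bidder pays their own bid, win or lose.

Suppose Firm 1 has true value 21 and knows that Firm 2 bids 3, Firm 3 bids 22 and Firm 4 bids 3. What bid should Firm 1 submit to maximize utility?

Bid 3: loses but pays 3, utility -3.
Bid 21: loses but pays 21, utility -21.
Bid 22: wins, pays 22, utility 21 - 22 = -1.
Bid 32: wins, pays 32, utility 21 - 32 = -11.
The best choice is 22 with utility -1.

22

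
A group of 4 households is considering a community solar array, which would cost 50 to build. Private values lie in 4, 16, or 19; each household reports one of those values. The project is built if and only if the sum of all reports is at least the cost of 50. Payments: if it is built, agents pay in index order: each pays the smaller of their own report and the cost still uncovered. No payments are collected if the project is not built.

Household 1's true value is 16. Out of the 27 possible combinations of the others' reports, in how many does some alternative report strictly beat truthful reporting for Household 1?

Others report (16, 16, 16): truth gives 0; report 4 gives 12 > 0. Violating.
Others report (16, 16, 19): truth gives 0; report 4 gives 12 > 0. Violating.
Others report (16, 19, 16): truth gives 0; report 4 gives 12 > 0. Violating.
Others report (16, 19, 19): truth gives 0; report 4 gives 12 > 0. Violating.
Others report (4, 4, 4): truth gives 0; no alternative beats it.
Others report (4, 4, 16): truth gives 0; no alternative beats it.
(Checking all 27 profiles: 8 have a profitable deviation, 19 do not.)

8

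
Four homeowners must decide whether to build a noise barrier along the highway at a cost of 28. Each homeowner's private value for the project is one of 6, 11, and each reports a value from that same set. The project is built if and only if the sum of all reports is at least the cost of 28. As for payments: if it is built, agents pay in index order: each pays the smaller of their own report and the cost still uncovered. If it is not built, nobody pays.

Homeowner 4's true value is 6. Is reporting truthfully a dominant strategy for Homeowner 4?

Yes

Check each profile of the others' reports and compare truth against every alternative report.
Others report (6, 6, 6): truth gives 0, best alternative gives -4.
Others report (6, 11, 11): truth gives 6, best alternative gives 6.
Others report (11, 6, 11): truth gives 6, best alternative gives 6.
Others report (11, 11, 6): truth gives 6, best alternative gives 6.
Others report (11, 11, 11): truth gives 6, best alternative gives 6.
Others report (6, 6, 11): truth gives 1, best alternative gives 1.
(Remaining 2 profiles checked similarly; truth is weakly best in each.)
In every case the truthful report is at least as good as any alternative, so it is a dominant strategy.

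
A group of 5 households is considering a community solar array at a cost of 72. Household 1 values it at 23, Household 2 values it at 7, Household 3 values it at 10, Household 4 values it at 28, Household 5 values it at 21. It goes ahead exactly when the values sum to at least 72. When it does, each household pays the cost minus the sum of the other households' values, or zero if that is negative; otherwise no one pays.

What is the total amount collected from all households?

Total value 89 ≥ cost 72, so it is built.
Household 1: others sum to 66; max(0, 72 - 66) = 6.
Household 2: others sum to 82; max(0, 72 - 82) = 0.
Household 3: others sum to 79; max(0, 72 - 79) = 0.
Household 4: others sum to 61; max(0, 72 - 61) = 11.
Household 5: others sum to 68; max(0, 72 - 68) = 4.
Total collected = 6 + 0 + 0 + 11 + 4 = 21.

21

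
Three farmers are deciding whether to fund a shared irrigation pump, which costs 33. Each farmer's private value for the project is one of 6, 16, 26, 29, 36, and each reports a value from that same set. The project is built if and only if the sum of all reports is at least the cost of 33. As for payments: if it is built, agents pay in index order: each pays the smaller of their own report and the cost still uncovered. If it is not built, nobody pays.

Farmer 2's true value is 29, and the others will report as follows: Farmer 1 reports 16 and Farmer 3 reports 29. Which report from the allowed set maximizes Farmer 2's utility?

6

Report 6: project built, pays 6, utility 29 - 6 = 23.
Report 16: project built, pays 16, utility 29 - 16 = 13.
Report 26: project built, pays 17, utility 29 - 17 = 12.
Report 29: project built, pays 17, utility 29 - 17 = 12.
Report 36: project built, pays 17, utility 29 - 17 = 12.
The best choice is 6 with utility 23.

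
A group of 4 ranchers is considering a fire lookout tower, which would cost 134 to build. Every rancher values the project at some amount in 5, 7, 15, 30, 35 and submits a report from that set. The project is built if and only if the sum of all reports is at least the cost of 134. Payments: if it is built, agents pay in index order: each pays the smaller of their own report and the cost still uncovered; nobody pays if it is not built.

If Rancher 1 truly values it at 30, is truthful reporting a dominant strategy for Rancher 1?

Yes

Check each profile of the others' reports and compare truth against every alternative report.
Others report (5, 5, 5): truth gives 0, best alternative gives 0.
Others report (5, 5, 7): truth gives 0, best alternative gives 0.
Others report (5, 5, 15): truth gives 0, best alternative gives 0.
Others report (5, 5, 30): truth gives 0, best alternative gives 0.
Others report (5, 5, 35): truth gives 0, best alternative gives 0.
Others report (5, 7, 5): truth gives 0, best alternative gives 0.
(Remaining 119 profiles checked similarly; truth is weakly best in each.)
In every case the truthful report is at least as good as any alternative, so it is a dominant strategy.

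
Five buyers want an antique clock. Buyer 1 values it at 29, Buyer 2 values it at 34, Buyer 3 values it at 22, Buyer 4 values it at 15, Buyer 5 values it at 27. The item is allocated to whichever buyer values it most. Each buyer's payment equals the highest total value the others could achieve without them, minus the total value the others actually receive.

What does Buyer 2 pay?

29

Buyer 2 has the highest value and receives the item.
Without Buyer 2, the item would go to the next-highest value, 29, so the others could achieve 29.
With Buyer 2 present and winning, the others receive nothing, so their total is 0.
Payment = 29 - 0 = 29.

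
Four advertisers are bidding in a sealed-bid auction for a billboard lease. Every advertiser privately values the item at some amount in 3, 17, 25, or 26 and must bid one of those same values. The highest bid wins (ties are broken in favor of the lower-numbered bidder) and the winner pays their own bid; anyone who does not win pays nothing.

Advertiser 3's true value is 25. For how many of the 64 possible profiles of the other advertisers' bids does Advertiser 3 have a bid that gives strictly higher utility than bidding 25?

2

Others bid (3, 3, 3): truth gives 0; bid 17 gives 8 > 0. Violating.
Others bid (3, 3, 17): truth gives 0; bid 17 gives 8 > 0. Violating.
Others bid (3, 3, 25): truth gives 0; no alternative beats it.
Others bid (3, 3, 26): truth gives 0; no alternative beats it.
(Checking all 64 profiles: 2 have a profitable deviation, 62 do not.)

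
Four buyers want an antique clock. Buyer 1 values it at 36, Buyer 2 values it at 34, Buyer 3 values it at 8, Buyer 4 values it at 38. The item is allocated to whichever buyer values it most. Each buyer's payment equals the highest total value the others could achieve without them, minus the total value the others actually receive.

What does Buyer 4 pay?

36

Buyer 4 has the highest value and receives the item.
Without Buyer 4, the item would go to the next-highest value, 36, so the others could achieve 36.
With Buyer 4 present and winning, the others receive nothing, so their total is 0.
Payment = 36 - 0 = 36.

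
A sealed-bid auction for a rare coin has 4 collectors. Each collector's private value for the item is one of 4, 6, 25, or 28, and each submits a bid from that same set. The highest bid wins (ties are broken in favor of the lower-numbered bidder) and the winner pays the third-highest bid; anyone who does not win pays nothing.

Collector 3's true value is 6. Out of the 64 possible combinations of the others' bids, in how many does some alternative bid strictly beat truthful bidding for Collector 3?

Others bid (4, 4, 25): truth gives 0; bid 25 gives 2 > 0. Violating.
Others bid (4, 4, 28): truth gives 0; bid 28 gives 2 > 0. Violating.
Others bid (4, 6, 4): truth gives 0; bid 25 gives 2 > 0. Violating.
Others bid (4, 25, 4): truth gives 0; bid 28 gives 2 > 0. Violating.
Others bid (4, 4, 4): truth gives 2; no alternative beats it.
Others bid (4, 4, 6): truth gives 2; no alternative beats it.
(Checking all 64 profiles: 6 have a profitable deviation, 58 do not.)

6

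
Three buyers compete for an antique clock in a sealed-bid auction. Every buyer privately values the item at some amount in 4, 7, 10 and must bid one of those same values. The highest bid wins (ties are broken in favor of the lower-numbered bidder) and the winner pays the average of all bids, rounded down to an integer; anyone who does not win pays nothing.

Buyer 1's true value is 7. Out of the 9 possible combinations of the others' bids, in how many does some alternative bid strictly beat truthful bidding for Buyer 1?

1

Others bid (4, 4): truth gives 2; bid 4 gives 3 > 2. Violating.
Others bid (4, 7): truth gives 1; no alternative beats it.
Others bid (4, 10): truth gives 0; no alternative beats it.
(Checking all 9 profiles: 1 has a profitable deviation, 8 do not.)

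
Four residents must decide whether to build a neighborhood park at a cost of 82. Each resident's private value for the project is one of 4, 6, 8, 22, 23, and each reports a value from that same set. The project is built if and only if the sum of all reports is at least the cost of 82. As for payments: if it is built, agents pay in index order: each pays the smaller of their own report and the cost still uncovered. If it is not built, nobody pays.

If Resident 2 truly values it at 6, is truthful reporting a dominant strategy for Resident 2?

Yes

Check each profile of the others' reports and compare truth against every alternative report.
Others report (4, 4, 4): truth gives 0, best alternative gives 0.
Others report (4, 4, 6): truth gives 0, best alternative gives 0.
Others report (4, 4, 8): truth gives 0, best alternative gives 0.
Others report (4, 4, 22): truth gives 0, best alternative gives 0.
Others report (4, 4, 23): truth gives 0, best alternative gives 0.
Others report (4, 6, 4): truth gives 0, best alternative gives 0.
(Remaining 119 profiles checked similarly; truth is weakly best in each.)
In every case the truthful report is at least as good as any alternative, so it is a dominant strategy.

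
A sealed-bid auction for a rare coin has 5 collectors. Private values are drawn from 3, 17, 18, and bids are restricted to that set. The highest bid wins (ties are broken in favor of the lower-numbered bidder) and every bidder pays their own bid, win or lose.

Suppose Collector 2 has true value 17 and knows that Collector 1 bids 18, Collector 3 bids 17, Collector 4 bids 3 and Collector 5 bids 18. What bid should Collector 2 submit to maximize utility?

Bid 3: loses but pays 3, utility -3.
Bid 17: loses but pays 17, utility -17.
Bid 18: loses but pays 18, utility -18.
The best choice is 3 with utility -3.

3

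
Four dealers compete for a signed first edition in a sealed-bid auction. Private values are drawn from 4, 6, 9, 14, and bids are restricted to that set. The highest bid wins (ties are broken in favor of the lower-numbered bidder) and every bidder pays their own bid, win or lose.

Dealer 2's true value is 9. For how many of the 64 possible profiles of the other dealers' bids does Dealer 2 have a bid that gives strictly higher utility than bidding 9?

Others bid (4, 4, 4): truth gives 0; bid 6 gives 3 > 0. Violating.
Others bid (4, 4, 6): truth gives 0; bid 6 gives 3 > 0. Violating.
Others bid (4, 4, 14): truth gives -9; bid 4 gives -4 > -9. Violating.
Others bid (4, 6, 4): truth gives 0; bid 6 gives 3 > 0. Violating.
Others bid (4, 4, 9): truth gives 0; no alternative beats it.
Others bid (4, 6, 9): truth gives 0; no alternative beats it.
(Checking all 64 profiles: 50 have a profitable deviation, 14 do not.)

50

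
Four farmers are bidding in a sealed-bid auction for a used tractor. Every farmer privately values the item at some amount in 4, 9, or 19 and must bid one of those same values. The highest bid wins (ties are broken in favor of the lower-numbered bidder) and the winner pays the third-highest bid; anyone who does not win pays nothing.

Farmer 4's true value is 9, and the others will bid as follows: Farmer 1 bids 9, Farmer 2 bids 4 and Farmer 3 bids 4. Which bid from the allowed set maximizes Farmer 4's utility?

19

Bid 4: loses, pays 0, utility 0.
Bid 9: loses, pays 0, utility 0.
Bid 19: wins, pays 4, utility 9 - 4 = 5.
The best choice is 19 with utility 5.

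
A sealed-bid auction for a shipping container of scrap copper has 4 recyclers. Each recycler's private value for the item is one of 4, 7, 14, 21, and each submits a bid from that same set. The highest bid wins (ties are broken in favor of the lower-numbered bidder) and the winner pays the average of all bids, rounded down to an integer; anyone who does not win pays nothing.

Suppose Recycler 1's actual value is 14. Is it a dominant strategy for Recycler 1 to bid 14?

No

Consider the case where Recycler 2 bids 4, Recycler 3 bids 4 and Recycler 4 bids 4.
Truthful bid 14: wins, pays 6, utility 14 - 6 = 8.
Bid 4 instead: wins, pays 4, utility 14 - 4 = 10.
Since 10 > 8, bidding 4 is strictly better here, so truthful bidding is not dominant.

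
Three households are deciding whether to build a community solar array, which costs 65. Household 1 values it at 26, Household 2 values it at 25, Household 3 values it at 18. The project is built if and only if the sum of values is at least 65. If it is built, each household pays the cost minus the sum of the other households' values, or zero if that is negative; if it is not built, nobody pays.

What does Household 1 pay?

22

Total value 69 ≥ cost 65, so the project is built.
The other households' values sum to 43.
Cost minus that sum is 65 - 43 = 22.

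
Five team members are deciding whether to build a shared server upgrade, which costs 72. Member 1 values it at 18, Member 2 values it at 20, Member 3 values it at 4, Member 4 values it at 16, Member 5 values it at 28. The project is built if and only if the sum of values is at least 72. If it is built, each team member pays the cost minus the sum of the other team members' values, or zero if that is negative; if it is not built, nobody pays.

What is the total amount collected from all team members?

Total value 86 ≥ cost 72, so it is built.
Member 1: others sum to 68; max(0, 72 - 68) = 4.
Member 2: others sum to 66; max(0, 72 - 66) = 6.
Member 3: others sum to 82; max(0, 72 - 82) = 0.
Member 4: others sum to 70; max(0, 72 - 70) = 2.
Member 5: others sum to 58; max(0, 72 - 58) = 14.
Total collected = 4 + 6 + 0 + 2 + 14 = 26.

26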